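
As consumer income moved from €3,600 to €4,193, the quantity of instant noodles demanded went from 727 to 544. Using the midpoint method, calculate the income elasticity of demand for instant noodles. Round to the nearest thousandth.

%ΔQ = (544 − 727)/[(727+544)/2] = -183/635.5 ≈ -0.2880.
%ΔI = (4,193 − 3,600)/[(3,600+4,193)/2] = 593/3896.5 ≈ 0.1522.
E_I = %ΔQ/%ΔI ≈ -1.892.
E_I < 0: inferior good.

-1.892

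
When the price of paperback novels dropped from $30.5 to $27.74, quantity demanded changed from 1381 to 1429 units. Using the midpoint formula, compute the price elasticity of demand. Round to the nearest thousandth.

%ΔQ = (1429 − 1381)/[(1381 + 1429)/2] = 48/1405 ≈ 0.0342.
%Δp = (27.74 − 30.5)/[(30.5 + 27.74)/2] = -2.76/29.12 ≈ -0.0948.
Arc elasticity E = %ΔQ/%Δp ≈ 0.0342/-0.0948 ≈ -0.360.
|E| < 1: demand is inelastic over this range.

-0.360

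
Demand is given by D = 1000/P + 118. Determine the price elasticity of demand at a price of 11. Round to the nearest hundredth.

-0.44

At P = 11, D = 208.9091.
dD/dP = −1000/P² = −8.2645.
Point elasticity E = (dD/dP)·(P/D) = -8.2645 × 11/208.9091 ≈ -0.44.
|E| < 1, so demand is inelastic at this price.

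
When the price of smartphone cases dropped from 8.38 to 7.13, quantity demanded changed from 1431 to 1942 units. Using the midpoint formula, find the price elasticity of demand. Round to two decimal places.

-1.88

%Δq = (1942 − 1431)/[(1431 + 1942)/2] = 511/1686.5 ≈ 0.3030.
%ΔP = (7.13 − 8.38)/[(8.38 + 7.13)/2] = -1.25/7.755 ≈ -0.1612.
Arc elasticity E = %Δq/%ΔP ≈ 0.3030/-0.1612 ≈ -1.88.
|E| > 1: demand is elastic over this range.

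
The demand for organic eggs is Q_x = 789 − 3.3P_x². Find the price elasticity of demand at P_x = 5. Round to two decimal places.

At P_x = 5, Q_x = 706.5.
dQ_x/dP_x = −2·3.3·P_x = −33.
Point elasticity E = (dQ_x/dP_x)·(P_x/Q_x) = -33 × 5/706.5 ≈ -0.23.
|E| < 1, so demand is inelastic at this price.

-0.23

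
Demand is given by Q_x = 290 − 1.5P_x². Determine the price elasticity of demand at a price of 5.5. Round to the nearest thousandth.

At P_x = 5.5, Q_x = 244.625.
dQ_x/dP_x = −2·1.5·P_x = −16.5.
Point elasticity E = (dQ_x/dP_x)·(P_x/Q_x) = -16.5 × 5.5/244.625 ≈ -0.371.
|E| < 1, so demand is inelastic at this price.

-0.371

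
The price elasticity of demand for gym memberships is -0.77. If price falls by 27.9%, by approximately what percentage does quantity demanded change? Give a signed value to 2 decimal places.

21.48

%ΔQ ≈ E × %ΔP = (-0.77) × (-27.9%) ≈ 21.48%.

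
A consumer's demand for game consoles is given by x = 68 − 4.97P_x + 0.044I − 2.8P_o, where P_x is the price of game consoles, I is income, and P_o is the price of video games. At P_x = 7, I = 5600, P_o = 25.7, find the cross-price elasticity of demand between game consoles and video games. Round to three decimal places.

At the given point, x = 68 − 4.97(7) + 0.044(5600) − 2.8(25.7) = 68 − 34.79 + 246.4 − 71.96 = 207.65.
∂x/∂P_o = −2.8, so E_xy = -2.8·(25.7/207.65) ≈ -0.347.
E_xy < 0: the goods are complements.

-0.347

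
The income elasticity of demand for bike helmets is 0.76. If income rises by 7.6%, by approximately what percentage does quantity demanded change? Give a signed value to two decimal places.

%ΔQ ≈ E × %ΔI = (0.76) × (7.6%) ≈ 5.78%.

5.78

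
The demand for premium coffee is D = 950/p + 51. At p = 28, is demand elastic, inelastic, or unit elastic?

At p = 28, D = 84.9286.
dD/dp = −950/p² = −1.2117.
Point elasticity E = (dD/dp)·(p/D) = -1.2117 × 28/84.9286 ≈ -0.399.
|E| ≈ 0.399 < 1, so demand is inelastic.

inelastic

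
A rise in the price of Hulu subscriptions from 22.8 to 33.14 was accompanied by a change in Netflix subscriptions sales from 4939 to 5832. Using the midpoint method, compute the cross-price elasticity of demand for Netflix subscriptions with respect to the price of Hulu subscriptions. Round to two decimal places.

0.45

%ΔQ_x = (5832 − 4939)/[(4939+5832)/2] = 893/5385.5 ≈ 0.1658.
%ΔP_y = (33.14 − 22.8)/[(22.8+33.14)/2] ≈ 0.3697.
E_xy = 0.1658/0.3697 ≈ 0.45.
E_xy > 0, so Netflix subscriptions and Hulu subscriptions are substitutes.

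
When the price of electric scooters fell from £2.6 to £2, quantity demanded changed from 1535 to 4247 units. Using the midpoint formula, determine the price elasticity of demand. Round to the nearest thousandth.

%Δq = (4247 − 1535)/[(1535 + 4247)/2] = 2712/2891 ≈ 0.9381.
%Δp = (2 − 2.6)/[(2.6 + 2)/2] = -0.6/2.3 ≈ -0.2609.
Arc elasticity E = %Δq/%Δp ≈ 0.9381/-0.2609 ≈ -3.596.
|E| > 1: demand is elastic over this range.

-3.596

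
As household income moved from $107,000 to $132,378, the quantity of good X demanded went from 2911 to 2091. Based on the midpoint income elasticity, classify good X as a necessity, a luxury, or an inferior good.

inferior

%ΔQ = (2091 − 2911)/[(2911+2091)/2] = -820/2501 ≈ -0.3279.
%ΔI = (132,378 − 107,000)/[(107,000+132,378)/2] = 25378/119689 ≈ 0.2120.
E_I = %ΔQ/%ΔI ≈ -1.546.
E_I < 0: inferior good.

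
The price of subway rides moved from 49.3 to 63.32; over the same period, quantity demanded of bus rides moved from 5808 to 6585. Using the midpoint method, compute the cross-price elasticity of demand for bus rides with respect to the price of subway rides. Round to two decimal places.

0.50

%ΔQ_x = (6585 − 5808)/[(5808+6585)/2] = 777/6196.5 ≈ 0.1254.
%ΔP_y = (63.32 − 49.3)/[(49.3+63.32)/2] ≈ 0.2490.
E_xy = 0.1254/0.2490 ≈ 0.50.
E_xy > 0, so bus rides and subway rides are substitutes.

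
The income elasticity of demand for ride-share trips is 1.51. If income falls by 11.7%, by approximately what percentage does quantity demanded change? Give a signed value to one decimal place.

-17.7

%ΔQ ≈ E × %ΔI = (1.51) × (-11.7%) ≈ -17.7%.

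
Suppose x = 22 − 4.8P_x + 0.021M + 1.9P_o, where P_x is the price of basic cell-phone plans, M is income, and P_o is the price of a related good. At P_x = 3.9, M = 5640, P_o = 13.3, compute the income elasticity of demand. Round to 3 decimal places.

0.806

At the given point, x = 22 − 4.8(3.9) + 0.021(5640) + 1.9(13.3) = 22 − 18.72 + 118.44 + 25.27 = 146.99.
∂x/∂M = +0.021, so E_I = 0.021·(5640/146.99) ≈ 0.806.
E_I ∈ (0,1): normal good (necessity).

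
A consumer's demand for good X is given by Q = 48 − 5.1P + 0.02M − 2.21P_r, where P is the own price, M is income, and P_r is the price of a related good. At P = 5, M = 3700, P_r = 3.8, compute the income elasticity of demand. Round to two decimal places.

0.84

Substituting, Q = 48 − 5.1(5) + 0.02(3700) − 2.21(3.8) = 48 − 25.5 + 74 − 8.398 = 88.102.
∂Q/∂M = +0.02, so E_I = 0.02·(3700/88.102) ≈ 0.84.
E_I ∈ (0,1): normal good (necessity).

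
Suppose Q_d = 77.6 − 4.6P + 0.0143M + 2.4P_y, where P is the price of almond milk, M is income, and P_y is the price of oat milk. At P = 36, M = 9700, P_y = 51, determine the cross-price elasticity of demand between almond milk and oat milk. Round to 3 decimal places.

Q_d = 77.6 − 4.6(36) + 0.0143(9700) + 2.4(51) = 77.6 − 165.6 + 138.71 + 122.4 = 173.11.
∂Q_d/∂P_y = +2.4, so E_xy = 2.4·(51/173.11) ≈ 0.707.
E_xy > 0: the goods are substitutes.

0.707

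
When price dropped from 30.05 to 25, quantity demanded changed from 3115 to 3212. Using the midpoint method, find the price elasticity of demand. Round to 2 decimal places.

-0.17

%Δq = (3212 − 3115)/[(3115 + 3212)/2] = 97/3163.5 ≈ 0.0307.
%ΔP = (25 − 30.05)/[(30.05 + 25)/2] = -5.05/27.525 ≈ -0.1835.
Arc elasticity E = %Δq/%ΔP ≈ 0.0307/-0.1835 ≈ -0.17.
|E| < 1: demand is inelastic over this range.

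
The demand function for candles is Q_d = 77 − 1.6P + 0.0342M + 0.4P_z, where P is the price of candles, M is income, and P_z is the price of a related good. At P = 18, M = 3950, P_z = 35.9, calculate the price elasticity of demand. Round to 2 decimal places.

First evaluate Q_d: 77 − 1.6(18) + 0.0342(3950) + 0.4(35.9) = 77 − 28.8 + 135.09 + 14.36 = 197.65.
∂Q_d/∂P = −1.6, so E_p = (−1.6)·(18/197.65) ≈ -0.15.
|E_p| < 1: demand is inelastic.

-0.15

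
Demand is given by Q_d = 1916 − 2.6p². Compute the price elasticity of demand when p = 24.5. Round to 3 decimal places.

At p = 24.5, Q_d = 355.35.
dQ_d/dp = −2·2.6·p = −127.4.
Point elasticity E = (dQ_d/dp)·(p/Q_d) = -127.4 × 24.5/355.35 ≈ -8.784.
|E| > 1, so demand is elastic at this price.

-8.784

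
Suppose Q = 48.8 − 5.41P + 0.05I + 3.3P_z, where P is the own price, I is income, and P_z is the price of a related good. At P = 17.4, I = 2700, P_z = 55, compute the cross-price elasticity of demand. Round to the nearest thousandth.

0.669

At the given point, Q = 48.8 − 5.41(17.4) + 0.05(2700) + 3.3(55) = 48.8 − 94.134 + 135 + 181.5 = 271.166.
∂Q/∂P_z = +3.3, so E_xy = 3.3·(55/271.166) ≈ 0.669.
E_xy > 0: the goods are substitutes.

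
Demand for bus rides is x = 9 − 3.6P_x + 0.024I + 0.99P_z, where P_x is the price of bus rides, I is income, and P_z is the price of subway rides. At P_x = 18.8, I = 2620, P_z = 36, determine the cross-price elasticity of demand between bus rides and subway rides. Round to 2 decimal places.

0.89

Substituting, x = 9 − 3.6(18.8) + 0.024(2620) + 0.99(36) = 9 − 67.68 + 62.88 + 35.64 = 39.84.
∂x/∂P_z = +0.99, so E_xy = 0.99·(36/39.84) ≈ 0.89.
E_xy > 0: the goods are substitutes.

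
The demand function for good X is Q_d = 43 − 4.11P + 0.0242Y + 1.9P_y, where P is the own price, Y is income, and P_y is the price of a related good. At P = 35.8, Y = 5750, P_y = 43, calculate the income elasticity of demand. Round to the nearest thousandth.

1.192

Evaluating quantity at (P, Y, P_y) gives Q_d = 43 − 4.11(35.8) + 0.0242(5750) + 1.9(43) = 43 − 147.138 + 139.15 + 81.7 = 116.712.
∂Q_d/∂Y = +0.0242, so E_I = 0.0242·(5750/116.712) ≈ 1.192.
E_I > 1: normal good (luxury).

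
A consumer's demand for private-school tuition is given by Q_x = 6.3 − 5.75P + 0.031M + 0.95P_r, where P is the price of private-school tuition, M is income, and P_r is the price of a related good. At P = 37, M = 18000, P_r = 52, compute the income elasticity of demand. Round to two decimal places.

1.39

Q_x = 6.3 − 5.75(37) + 0.031(18000) + 0.95(52) = 6.3 − 212.75 + 558 + 49.4 = 400.95.
∂Q_x/∂M = +0.031, so E_I = 0.031·(18000/400.95) ≈ 1.39.
E_I > 1: normal good (luxury).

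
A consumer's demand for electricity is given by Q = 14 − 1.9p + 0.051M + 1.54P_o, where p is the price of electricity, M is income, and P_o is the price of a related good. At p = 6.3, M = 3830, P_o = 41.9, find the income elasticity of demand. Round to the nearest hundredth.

0.75

Evaluating quantity at (p, M, P_o) gives Q = 14 − 1.9(6.3) + 0.051(3830) + 1.54(41.9) = 14 − 11.97 + 195.33 + 64.526 = 261.886.
∂Q/∂M = +0.051, so E_I = 0.051·(3830/261.886) ≈ 0.75.
E_I ∈ (0,1): normal good (necessity).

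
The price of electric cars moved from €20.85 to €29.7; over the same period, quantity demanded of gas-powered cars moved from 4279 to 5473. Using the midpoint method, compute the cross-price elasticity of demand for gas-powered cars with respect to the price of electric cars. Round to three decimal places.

0.699

%ΔQ_x = (5473 − 4279)/[(4279+5473)/2] = 1194/4876 ≈ 0.2449.
%ΔP_y = (29.7 − 20.85)/[(20.85+29.7)/2] ≈ 0.3501.
E_xy = 0.2449/0.3501 ≈ 0.699.
E_xy > 0, so gas-powered cars and electric cars are substitutes.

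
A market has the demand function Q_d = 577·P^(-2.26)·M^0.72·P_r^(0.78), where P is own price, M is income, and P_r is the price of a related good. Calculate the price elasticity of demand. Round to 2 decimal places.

For a Cobb–Douglas (constant-elasticity) form Q_d = A·P^α·…, the elasticity with respect to P equals the exponent α at every point.
Here the exponent on P is -2.26, so the price elasticity of demand is -2.26.

-2.26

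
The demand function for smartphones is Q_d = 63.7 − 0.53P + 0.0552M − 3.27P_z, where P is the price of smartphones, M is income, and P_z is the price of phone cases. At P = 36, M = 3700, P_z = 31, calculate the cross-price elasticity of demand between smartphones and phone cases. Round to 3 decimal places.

At the given point, Q_d = 63.7 − 0.53(36) + 0.0552(3700) − 3.27(31) = 63.7 − 19.08 + 204.24 − 101.37 = 147.49.
∂Q_d/∂P_z = −3.27, so E_xy = -3.27·(31/147.49) ≈ -0.687.
E_xy < 0: the goods are complements.

-0.687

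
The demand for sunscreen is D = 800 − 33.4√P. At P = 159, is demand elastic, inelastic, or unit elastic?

inelastic

At P = 159, D = 378.842.
dD/dP = −33.4/(2√P) = −33.4/(2·12.6095).
Point elasticity E = (dD/dP)·(P/D) = -1.3244 × 159/378.842 ≈ -0.556.
|E| ≈ 0.556 < 1, so demand is inelastic.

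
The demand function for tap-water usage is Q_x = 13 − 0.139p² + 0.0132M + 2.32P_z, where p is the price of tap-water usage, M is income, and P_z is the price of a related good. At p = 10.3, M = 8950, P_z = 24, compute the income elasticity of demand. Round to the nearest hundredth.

0.69

Evaluating quantity at (p, M, P_z) gives Q_x = 13 − 0.139(10.3)² + 0.0132(8950) + 2.32(24) = 13 − 14.7465 + 118.14 + 55.68 = 172.0735.
∂Q_x/∂M = +0.0132, so E_I = 0.0132·(8950/172.0735) ≈ 0.69.
E_I ∈ (0,1): normal good (necessity).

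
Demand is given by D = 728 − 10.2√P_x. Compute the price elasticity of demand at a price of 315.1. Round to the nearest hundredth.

At P_x = 315.1, D = 546.9392.
dD/dP_x = −10.2/(2√P_x) = −10.2/(2·17.7511).
Point elasticity E = (dD/dP_x)·(P_x/D) = -0.2873 × 315.1/546.9392 ≈ -0.17.
|E| < 1, so demand is inelastic at this price.

-0.17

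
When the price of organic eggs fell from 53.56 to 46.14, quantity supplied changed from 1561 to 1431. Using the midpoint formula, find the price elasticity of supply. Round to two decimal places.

0.58

%Δq = (1431 − 1561)/[(1561 + 1431)/2] = -130/1496 ≈ -0.0869.
%ΔP = (46.14 − 53.56)/[(53.56 + 46.14)/2] = -7.42/49.85 ≈ -0.1488.
Arc elasticity E = %Δq/%ΔP ≈ -0.0869/-0.1488 ≈ 0.58.
|E| < 1: supply is inelastic over this range.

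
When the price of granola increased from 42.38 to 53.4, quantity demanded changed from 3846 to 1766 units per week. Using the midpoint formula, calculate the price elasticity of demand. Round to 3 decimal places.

%Δq = (1766 − 3846)/[(3846 + 1766)/2] = -2080/2806 ≈ -0.7413.
%ΔP = (53.4 − 42.38)/[(42.38 + 53.4)/2] = 11.02/47.89 ≈ 0.2301.
Arc elasticity E = %Δq/%ΔP ≈ -0.7413/0.2301 ≈ -3.221.
|E| > 1: demand is elastic over this range.

-3.221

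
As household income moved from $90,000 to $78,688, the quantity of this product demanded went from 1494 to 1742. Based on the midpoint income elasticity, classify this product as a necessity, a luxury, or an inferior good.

%ΔQ = (1742 − 1494)/[(1494+1742)/2] = 248/1618 ≈ 0.1533.
%ΔI = (78,688 − 90,000)/[(90,000+78,688)/2] = -11312/84344 ≈ -0.1341.
E_I = %ΔQ/%ΔI ≈ -1.143.
E_I < 0: inferior good.

inferior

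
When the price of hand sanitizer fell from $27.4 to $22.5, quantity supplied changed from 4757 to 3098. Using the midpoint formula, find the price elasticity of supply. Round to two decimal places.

2.15

%Δq = (3098 − 4757)/[(4757 + 3098)/2] = -1659/3927.5 ≈ -0.4224.
%ΔP = (22.5 − 27.4)/[(27.4 + 22.5)/2] = -4.9/24.95 ≈ -0.1964.
Arc elasticity E = %Δq/%ΔP ≈ -0.4224/-0.1964 ≈ 2.15.
|E| > 1: supply is elastic over this range.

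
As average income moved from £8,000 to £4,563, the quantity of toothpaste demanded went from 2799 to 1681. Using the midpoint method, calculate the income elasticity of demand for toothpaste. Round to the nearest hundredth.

%ΔQ = (1681 − 2799)/[(2799+1681)/2] = -1118/2240 ≈ -0.4991.
%ΔI = (4,563 − 8,000)/[(8,000+4,563)/2] = -3437/6281.5 ≈ -0.5472.
E_I = %ΔQ/%ΔI ≈ 0.91.
E_I ∈ (0,1): normal good (necessity).

0.91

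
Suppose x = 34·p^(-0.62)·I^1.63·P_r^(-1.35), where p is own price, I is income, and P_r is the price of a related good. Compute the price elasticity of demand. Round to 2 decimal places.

For a Cobb–Douglas (constant-elasticity) form x = A·p^α·…, the elasticity with respect to p equals the exponent α at every point.
Here the exponent on p is -0.62, so the price elasticity of demand is -0.62.

-0.62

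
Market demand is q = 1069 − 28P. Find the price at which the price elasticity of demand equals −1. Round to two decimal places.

19.09

For linear demand q = a − bP, E = −bP/(a − bP). |E| = 1 ⇒ bP = a − bP ⇒ P = a/(2b).
P = 1069/(2·28) ≈ 19.09.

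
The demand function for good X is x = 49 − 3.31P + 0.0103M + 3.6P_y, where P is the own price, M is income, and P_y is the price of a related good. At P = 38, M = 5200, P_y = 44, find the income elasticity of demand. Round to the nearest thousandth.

Evaluating quantity at (P, M, P_y) gives x = 49 − 3.31(38) + 0.0103(5200) + 3.6(44) = 49 − 125.78 + 53.56 + 158.4 = 135.18.
∂x/∂M = +0.0103, so E_I = 0.0103·(5200/135.18) ≈ 0.396.
E_I ∈ (0,1): normal good (necessity).

0.396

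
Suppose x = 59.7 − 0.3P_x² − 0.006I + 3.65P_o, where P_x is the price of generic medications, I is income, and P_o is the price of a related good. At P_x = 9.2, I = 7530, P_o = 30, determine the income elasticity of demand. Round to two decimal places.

-0.46

First evaluate x: 59.7 − 0.3(9.2)² − 0.006(7530) + 3.65(30) = 59.7 − 25.392 − 45.18 + 109.5 = 98.628.
∂x/∂I = −0.006, so E_I = -0.006·(7530/98.628) ≈ -0.46.
E_I < 0: inferior good.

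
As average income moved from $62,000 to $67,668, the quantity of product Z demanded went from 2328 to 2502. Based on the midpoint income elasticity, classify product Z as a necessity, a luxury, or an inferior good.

%ΔQ = (2502 − 2328)/[(2328+2502)/2] = 174/2415 ≈ 0.0720.
%ΔM = (67,668 − 62,000)/[(62,000+67,668)/2] = 5668/64834 ≈ 0.0874.
E_I = %ΔQ/%ΔM ≈ 0.824.
E_I ∈ (0,1): normal good (necessity).

necessity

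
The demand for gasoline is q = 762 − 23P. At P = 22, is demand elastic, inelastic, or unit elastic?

elastic

At P = 22, q = 256.
dq/dP = −23.
Point elasticity E = (dq/dP)·(P/q) = -23 × 22/256 ≈ -1.977.
|E| ≈ 1.977 > 1, so demand is elastic.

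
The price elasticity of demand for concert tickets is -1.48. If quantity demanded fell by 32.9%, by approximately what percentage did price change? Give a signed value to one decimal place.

%ΔQ ≈ E × %ΔP ⇒ %ΔP = %ΔQ / E = (-32.9%)/(-1.48) ≈ 22.2%.

22.2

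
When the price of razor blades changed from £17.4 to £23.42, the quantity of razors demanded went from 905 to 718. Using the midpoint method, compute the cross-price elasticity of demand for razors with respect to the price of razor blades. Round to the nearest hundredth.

%ΔQ_x = (718 − 905)/[(905+718)/2] = -187/811.5 ≈ -0.2304.
%ΔP_y = (23.42 − 17.4)/[(17.4+23.42)/2] ≈ 0.2950.
E_xy = -0.2304/0.2950 ≈ -0.78.
E_xy < 0, so razors and razor blades are complements.

-0.78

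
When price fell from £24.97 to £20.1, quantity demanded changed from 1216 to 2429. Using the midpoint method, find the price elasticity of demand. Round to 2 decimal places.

%Δq = (2429 − 1216)/[(1216 + 2429)/2] = 1213/1822.5 ≈ 0.6656.
%Δp = (20.1 − 24.97)/[(24.97 + 20.1)/2] = -4.87/22.535 ≈ -0.2161.
Arc elasticity E = %Δq/%Δp ≈ 0.6656/-0.2161 ≈ -3.08.
|E| > 1: demand is elastic over this range.

-3.08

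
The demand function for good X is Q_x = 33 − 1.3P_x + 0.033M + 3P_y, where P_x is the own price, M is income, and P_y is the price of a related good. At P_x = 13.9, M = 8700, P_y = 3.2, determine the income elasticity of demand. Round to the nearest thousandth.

Evaluating quantity at (P_x, M, P_y) gives Q_x = 33 − 1.3(13.9) + 0.033(8700) + 3(3.2) = 33 − 18.07 + 287.1 + 9.6 = 311.63.
∂Q_x/∂M = +0.033, so E_I = 0.033·(8700/311.63) ≈ 0.921.
E_I ∈ (0,1): normal good (necessity).

0.921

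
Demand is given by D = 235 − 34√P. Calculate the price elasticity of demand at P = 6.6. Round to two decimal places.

At P = 6.6, D = 147.6524.
dD/dP = −34/(2√P) = −34/(2·2.569).
Point elasticity E = (dD/dP)·(P/D) = -6.6172 × 6.6/147.6524 ≈ -0.30.
|E| < 1, so demand is inelastic at this price.

-0.30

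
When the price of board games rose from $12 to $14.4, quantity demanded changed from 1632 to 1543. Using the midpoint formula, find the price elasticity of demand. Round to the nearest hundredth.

%ΔQ = (1543 − 1632)/[(1632 + 1543)/2] = -89/1587.5 ≈ -0.0561.
%Δp = (14.4 − 12)/[(12 + 14.4)/2] = 2.4/13.2 ≈ 0.1818.
Arc elasticity E = %ΔQ/%Δp ≈ -0.0561/0.1818 ≈ -0.31.
|E| < 1: demand is inelastic over this range.

-0.31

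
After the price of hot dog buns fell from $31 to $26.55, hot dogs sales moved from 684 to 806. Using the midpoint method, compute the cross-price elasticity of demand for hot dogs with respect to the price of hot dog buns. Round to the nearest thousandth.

%ΔQ_x = (806 − 684)/[(684+806)/2] = 122/745 ≈ 0.1638.
%ΔP_y = (26.55 − 31)/[(31+26.55)/2] ≈ -0.1546.
E_xy = 0.1638/-0.1546 ≈ -1.059.
E_xy < 0, so hot dogs and hot dog buns are complements.

-1.059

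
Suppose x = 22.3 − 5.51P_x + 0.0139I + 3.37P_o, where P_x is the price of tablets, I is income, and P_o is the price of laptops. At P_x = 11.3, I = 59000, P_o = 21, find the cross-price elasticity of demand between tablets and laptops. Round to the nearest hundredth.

0.08

Substituting, x = 22.3 − 5.51(11.3) + 0.0139(59000) + 3.37(21) = 22.3 − 62.263 + 820.1 + 70.77 = 850.907.
∂x/∂P_o = +3.37, so E_xy = 3.37·(21/850.907) ≈ 0.08.
E_xy > 0: the goods are substitutes.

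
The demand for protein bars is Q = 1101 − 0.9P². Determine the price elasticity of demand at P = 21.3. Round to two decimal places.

-1.18

At P = 21.3, Q = 692.679.
dQ/dP = −2·0.9·P = −38.34.
Point elasticity E = (dQ/dP)·(P/Q) = -38.34 × 21.3/692.679 ≈ -1.18.
|E| > 1, so demand is elastic at this price.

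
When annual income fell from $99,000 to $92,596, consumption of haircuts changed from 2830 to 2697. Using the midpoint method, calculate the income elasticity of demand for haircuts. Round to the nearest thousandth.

%ΔQ = (2697 − 2830)/[(2830+2697)/2] = -133/2763.5 ≈ -0.0481.
%ΔM = (92,596 − 99,000)/[(99,000+92,596)/2] = -6404/95798 ≈ -0.0668.
E_I = %ΔQ/%ΔM ≈ 0.720.
E_I ∈ (0,1): normal good (necessity).

0.720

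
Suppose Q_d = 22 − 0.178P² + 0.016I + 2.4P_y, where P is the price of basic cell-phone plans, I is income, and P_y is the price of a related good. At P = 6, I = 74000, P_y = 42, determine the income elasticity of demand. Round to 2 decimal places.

At the given point, Q_d = 22 − 0.178(6)² + 0.016(74000) + 2.4(42) = 22 − 6.408 + 1184 + 100.8 = 1300.392.
∂Q_d/∂I = +0.016, so E_I = 0.016·(74000/1300.392) ≈ 0.91.
E_I ∈ (0,1): normal good (necessity).

0.91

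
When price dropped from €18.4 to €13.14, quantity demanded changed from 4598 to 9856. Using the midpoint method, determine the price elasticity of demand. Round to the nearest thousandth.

%ΔQ = (9856 − 4598)/[(4598 + 9856)/2] = 5258/7227 ≈ 0.7275.
%Δp = (13.14 − 18.4)/[(18.4 + 13.14)/2] = -5.26/15.77 ≈ -0.3335.
Arc elasticity E = %ΔQ/%Δp ≈ 0.7275/-0.3335 ≈ -2.181.
|E| > 1: demand is elastic over this range.

-2.181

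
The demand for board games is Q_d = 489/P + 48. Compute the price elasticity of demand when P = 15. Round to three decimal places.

-0.404

At P = 15, Q_d = 80.6.
dQ_d/dP = −489/P² = −2.1733.
Point elasticity E = (dQ_d/dP)·(P/Q_d) = -2.1733 × 15/80.6 ≈ -0.404.
|E| < 1, so demand is inelastic at this price.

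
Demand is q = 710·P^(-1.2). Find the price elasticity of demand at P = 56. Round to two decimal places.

-1.20

For a Cobb–Douglas (constant-elasticity) form q = A·P^α·…, the elasticity with respect to P equals the exponent α at every point.
Here the exponent on P is -1.2, so the price elasticity of demand is -1.20.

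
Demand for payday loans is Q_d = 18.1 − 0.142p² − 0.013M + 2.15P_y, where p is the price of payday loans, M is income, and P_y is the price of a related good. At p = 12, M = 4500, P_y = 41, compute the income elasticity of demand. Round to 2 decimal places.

At the given point, Q_d = 18.1 − 0.142(12)² − 0.013(4500) + 2.15(41) = 18.1 − 20.448 − 58.5 + 88.15 = 27.302.
∂Q_d/∂M = −0.013, so E_I = -0.013·(4500/27.302) ≈ -2.14.
E_I < 0: inferior good.

-2.14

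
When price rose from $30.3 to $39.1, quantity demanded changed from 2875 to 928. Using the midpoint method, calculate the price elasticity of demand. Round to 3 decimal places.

-4.038

%ΔQ = (928 − 2875)/[(2875 + 928)/2] = -1947/1901.5 ≈ -1.0239.
%Δp = (39.1 − 30.3)/[(30.3 + 39.1)/2] = 8.8/34.7 ≈ 0.2536.
Arc elasticity E = %ΔQ/%Δp ≈ -1.0239/0.2536 ≈ -4.038.
|E| > 1: demand is elastic over this range.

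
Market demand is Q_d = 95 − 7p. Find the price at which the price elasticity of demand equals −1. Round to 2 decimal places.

For linear demand Q_d = a − bp, E = −bp/(a − bp). |E| = 1 ⇒ bp = a − bp ⇒ p = a/(2b).
p = 95/(2·7) ≈ 6.79.

6.79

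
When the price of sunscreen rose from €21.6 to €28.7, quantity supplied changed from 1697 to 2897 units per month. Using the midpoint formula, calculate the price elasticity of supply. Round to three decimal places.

1.851

%Δq = (2897 − 1697)/[(1697 + 2897)/2] = 1200/2297 ≈ 0.5224.
%Δp = (28.7 − 21.6)/[(21.6 + 28.7)/2] = 7.1/25.15 ≈ 0.2823.
Arc elasticity E = %Δq/%Δp ≈ 0.5224/0.2823 ≈ 1.851.
|E| > 1: supply is elastic over this range.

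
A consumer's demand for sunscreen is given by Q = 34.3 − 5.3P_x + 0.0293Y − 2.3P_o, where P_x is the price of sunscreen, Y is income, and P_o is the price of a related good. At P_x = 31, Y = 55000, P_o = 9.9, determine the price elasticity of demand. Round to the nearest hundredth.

-0.11

Evaluating quantity at (P_x, Y, P_o) gives Q = 34.3 − 5.3(31) + 0.0293(55000) − 2.3(9.9) = 34.3 − 164.3 + 1611.5 − 22.77 = 1458.73.
∂Q/∂P_x = −5.3, so E_p = (−5.3)·(31/1458.73) ≈ -0.11.
|E_p| < 1: demand is inelastic.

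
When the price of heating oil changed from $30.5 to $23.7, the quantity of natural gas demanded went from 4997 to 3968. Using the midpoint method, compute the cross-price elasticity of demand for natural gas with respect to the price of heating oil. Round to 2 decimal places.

0.91

%ΔQ_x = (3968 − 4997)/[(4997+3968)/2] = -1029/4482.5 ≈ -0.2296.
%ΔP_y = (23.7 − 30.5)/[(30.5+23.7)/2] ≈ -0.2509.
E_xy = -0.2296/-0.2509 ≈ 0.91.
E_xy > 0, so natural gas and heating oil are substitutes.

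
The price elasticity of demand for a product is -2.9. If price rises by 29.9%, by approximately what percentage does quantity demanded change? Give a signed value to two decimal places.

-86.71

%ΔQ ≈ E × %ΔP = (-2.9) × (29.9%) = -86.71%.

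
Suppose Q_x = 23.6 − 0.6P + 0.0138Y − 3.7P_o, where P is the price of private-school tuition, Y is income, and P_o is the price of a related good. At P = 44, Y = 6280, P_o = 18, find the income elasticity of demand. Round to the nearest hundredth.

5.02

Substituting, Q_x = 23.6 − 0.6(44) + 0.0138(6280) − 3.7(18) = 23.6 − 26.4 + 86.664 − 66.6 = 17.264.
∂Q_x/∂Y = +0.0138, so E_I = 0.0138·(6280/17.264) ≈ 5.02.
E_I > 1: normal good (luxury).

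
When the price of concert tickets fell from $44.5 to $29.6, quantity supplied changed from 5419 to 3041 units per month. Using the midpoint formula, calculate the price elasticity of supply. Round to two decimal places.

%ΔQ = (3041 − 5419)/[(5419 + 3041)/2] = -2378/4230 ≈ -0.5622.
%Δp = (29.6 − 44.5)/[(44.5 + 29.6)/2] = -14.9/37.05 ≈ -0.4022.
Arc elasticity E = %ΔQ/%Δp ≈ -0.5622/-0.4022 ≈ 1.40.
|E| > 1: supply is elastic over this range.

1.40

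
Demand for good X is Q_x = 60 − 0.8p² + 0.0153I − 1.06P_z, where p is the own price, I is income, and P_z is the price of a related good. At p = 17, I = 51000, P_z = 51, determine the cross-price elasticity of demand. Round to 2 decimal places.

-0.10

At the given point, Q_x = 60 − 0.8(17)² + 0.0153(51000) − 1.06(51) = 60 − 231.2 + 780.3 − 54.06 = 555.04.
∂Q_x/∂P_z = −1.06, so E_xy = -1.06·(51/555.04) ≈ -0.10.
E_xy < 0: the goods are complements.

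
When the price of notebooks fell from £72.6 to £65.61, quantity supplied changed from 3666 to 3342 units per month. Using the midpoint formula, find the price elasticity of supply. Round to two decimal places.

0.91

%ΔQ = (3342 − 3666)/[(3666 + 3342)/2] = -324/3504 ≈ -0.0925.
%Δp = (65.61 − 72.6)/[(72.6 + 65.61)/2] = -6.99/69.105 ≈ -0.1012.
Arc elasticity E = %ΔQ/%Δp ≈ -0.0925/-0.1012 ≈ 0.91.
|E| < 1: supply is inelastic over this range.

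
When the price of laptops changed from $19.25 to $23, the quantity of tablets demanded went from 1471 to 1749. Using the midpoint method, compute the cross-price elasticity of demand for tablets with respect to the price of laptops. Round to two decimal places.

%ΔQ_x = (1749 − 1471)/[(1471+1749)/2] = 278/1610 ≈ 0.1727.
%ΔP_y = (23 − 19.25)/[(19.25+23)/2] ≈ 0.1775.
E_xy = 0.1727/0.1775 ≈ 0.97.
E_xy > 0, so tablets and laptops are substitutes.

0.97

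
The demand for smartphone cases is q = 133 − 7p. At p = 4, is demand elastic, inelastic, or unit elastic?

inelastic

At p = 4, q = 105.
dq/dp = −7.
Point elasticity E = (dq/dp)·(p/q) = -7 × 4/105 ≈ -0.267.
|E| ≈ 0.267 < 1, so demand is inelastic.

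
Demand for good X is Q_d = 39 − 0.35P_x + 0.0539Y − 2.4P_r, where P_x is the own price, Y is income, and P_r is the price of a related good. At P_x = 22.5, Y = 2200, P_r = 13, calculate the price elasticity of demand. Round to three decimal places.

Q_d = 39 − 0.35(22.5) + 0.0539(2200) − 2.4(13) = 39 − 7.875 + 118.58 − 31.2 = 118.505.
∂Q_d/∂P_x = −0.35, so E_p = (−0.35)·(22.5/118.505) ≈ -0.066.
|E_p| < 1: demand is inelastic.

-0.066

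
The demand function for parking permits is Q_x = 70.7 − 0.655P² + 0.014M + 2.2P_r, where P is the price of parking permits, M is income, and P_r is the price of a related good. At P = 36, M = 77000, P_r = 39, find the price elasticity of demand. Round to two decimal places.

-4.40

At the given point, Q_x = 70.7 − 0.655(36)² + 0.014(77000) + 2.2(39) = 70.7 − 848.88 + 1078 + 85.8 = 385.62.
∂Q_x/∂P = −2·0.655·P = -47.16, so E_p = -47.16·(36/385.62) ≈ -4.40.
|E_p| > 1: demand is elastic.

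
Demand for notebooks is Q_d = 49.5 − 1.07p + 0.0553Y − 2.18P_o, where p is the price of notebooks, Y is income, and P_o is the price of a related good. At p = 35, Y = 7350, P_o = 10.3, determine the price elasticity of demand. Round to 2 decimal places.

First evaluate Q_d: 49.5 − 1.07(35) + 0.0553(7350) − 2.18(10.3) = 49.5 − 37.45 + 406.455 − 22.454 = 396.051.
∂Q_d/∂p = −1.07, so E_p = (−1.07)·(35/396.051) ≈ -0.09.
|E_p| < 1: demand is inelastic.

-0.09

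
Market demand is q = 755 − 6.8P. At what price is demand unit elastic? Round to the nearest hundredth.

55.51

For linear demand q = a − bP, E = −bP/(a − bP). |E| = 1 ⇒ bP = a − bP ⇒ P = a/(2b).
P = 755/(2·6.8) ≈ 55.51.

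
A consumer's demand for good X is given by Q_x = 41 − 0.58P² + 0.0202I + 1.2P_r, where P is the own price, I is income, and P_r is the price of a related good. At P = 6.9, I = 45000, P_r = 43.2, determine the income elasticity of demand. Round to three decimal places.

0.933

Substituting, Q_x = 41 − 0.58(6.9)² + 0.0202(45000) + 1.2(43.2) = 41 − 27.6138 + 909 + 51.84 = 974.2262.
∂Q_x/∂I = +0.0202, so E_I = 0.0202·(45000/974.2262) ≈ 0.933.
E_I ∈ (0,1): normal good (necessity).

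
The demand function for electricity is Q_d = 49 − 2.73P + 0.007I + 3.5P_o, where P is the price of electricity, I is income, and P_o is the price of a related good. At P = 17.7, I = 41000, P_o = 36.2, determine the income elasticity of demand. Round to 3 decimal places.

Evaluating quantity at (P, I, P_o) gives Q_d = 49 − 2.73(17.7) + 0.007(41000) + 3.5(36.2) = 49 − 48.321 + 287 + 126.7 = 414.379.
∂Q_d/∂I = +0.007, so E_I = 0.007·(41000/414.379) ≈ 0.693.
E_I ∈ (0,1): normal good (necessity).

0.693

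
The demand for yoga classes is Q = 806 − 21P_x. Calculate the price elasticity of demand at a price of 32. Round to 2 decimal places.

-5.01

At P_x = 32, Q = 134.
dQ/dP_x = −21.
Point elasticity E = (dQ/dP_x)·(P_x/Q) = -21 × 32/134 ≈ -5.01.
|E| > 1, so demand is elastic at this price.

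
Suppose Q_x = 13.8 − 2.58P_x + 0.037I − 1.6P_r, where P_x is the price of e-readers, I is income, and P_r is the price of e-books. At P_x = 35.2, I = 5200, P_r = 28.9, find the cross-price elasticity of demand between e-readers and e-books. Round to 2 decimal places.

-0.67

Substituting, Q_x = 13.8 − 2.58(35.2) + 0.037(5200) − 1.6(28.9) = 13.8 − 90.816 + 192.4 − 46.24 = 69.144.
∂Q_x/∂P_r = −1.6, so E_xy = -1.6·(28.9/69.144) ≈ -0.67.
E_xy < 0: the goods are complements.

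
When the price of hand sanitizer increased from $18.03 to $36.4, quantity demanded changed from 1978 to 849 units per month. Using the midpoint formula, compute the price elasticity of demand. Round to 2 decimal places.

%Δq = (849 − 1978)/[(1978 + 849)/2] = -1129/1413.5 ≈ -0.7987.
%ΔP = (36.4 − 18.03)/[(18.03 + 36.4)/2] = 18.37/27.215 ≈ 0.6750.
Arc elasticity E = %Δq/%ΔP ≈ -0.7987/0.6750 ≈ -1.18.
|E| > 1: demand is elastic over this range.

-1.18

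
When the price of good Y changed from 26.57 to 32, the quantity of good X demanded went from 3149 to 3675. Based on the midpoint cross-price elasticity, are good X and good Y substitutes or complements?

substitutes

%ΔQ_x = (3675 − 3149)/[(3149+3675)/2] = 526/3412 ≈ 0.1542.
%ΔP_y = (32 − 26.57)/[(26.57+32)/2] ≈ 0.1854.
E_xy = 0.1542/0.1854 ≈ 0.831.
E_xy > 0, so the goods are substitutes.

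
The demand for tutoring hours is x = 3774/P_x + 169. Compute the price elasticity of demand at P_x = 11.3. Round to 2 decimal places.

At P_x = 11.3, x = 502.9823.
dx/dP_x = −3774/P_x² = −29.556.
Point elasticity E = (dx/dP_x)·(P_x/x) = -29.556 × 11.3/502.9823 ≈ -0.66.
|E| < 1, so demand is inelastic at this price.

-0.66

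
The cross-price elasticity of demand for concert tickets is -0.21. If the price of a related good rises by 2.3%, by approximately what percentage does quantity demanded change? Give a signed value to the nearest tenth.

%ΔQ ≈ E × %ΔP_y = (-0.21) × (2.3%) ≈ -0.5%.

-0.5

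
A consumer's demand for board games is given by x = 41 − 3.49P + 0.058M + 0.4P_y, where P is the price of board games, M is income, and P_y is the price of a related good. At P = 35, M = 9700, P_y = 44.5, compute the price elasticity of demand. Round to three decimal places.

-0.245

Substituting, x = 41 − 3.49(35) + 0.058(9700) + 0.4(44.5) = 41 − 122.15 + 562.6 + 17.8 = 499.25.
∂x/∂P = −3.49, so E_p = (−3.49)·(35/499.25) ≈ -0.245.
|E_p| < 1: demand is inelastic.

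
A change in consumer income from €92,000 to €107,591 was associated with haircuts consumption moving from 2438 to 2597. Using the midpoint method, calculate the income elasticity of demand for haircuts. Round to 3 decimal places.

0.404

%ΔQ = (2597 − 2438)/[(2438+2597)/2] = 159/2517.5 ≈ 0.0632.
%ΔI = (107,591 − 92,000)/[(92,000+107,591)/2] = 15591/99795.5 ≈ 0.1562.
E_I = %ΔQ/%ΔI ≈ 0.404.
E_I ∈ (0,1): normal good (necessity).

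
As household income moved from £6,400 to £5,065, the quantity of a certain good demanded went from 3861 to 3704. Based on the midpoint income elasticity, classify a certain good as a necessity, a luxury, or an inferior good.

%ΔQ = (3704 − 3861)/[(3861+3704)/2] = -157/3782.5 ≈ -0.0415.
%ΔI = (5,065 − 6,400)/[(6,400+5,065)/2] = -1335/5732.5 ≈ -0.2329.
E_I = %ΔQ/%ΔI ≈ 0.178.
E_I ∈ (0,1): normal good (necessity).

necessity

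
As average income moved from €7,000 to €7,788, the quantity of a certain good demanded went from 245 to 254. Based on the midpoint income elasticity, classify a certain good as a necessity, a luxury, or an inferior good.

%ΔQ = (254 − 245)/[(245+254)/2] = 9/249.5 ≈ 0.0361.
%ΔI = (7,788 − 7,000)/[(7,000+7,788)/2] = 788/7394 ≈ 0.1066.
E_I = %ΔQ/%ΔI ≈ 0.338.
E_I ∈ (0,1): normal good (necessity).

necessity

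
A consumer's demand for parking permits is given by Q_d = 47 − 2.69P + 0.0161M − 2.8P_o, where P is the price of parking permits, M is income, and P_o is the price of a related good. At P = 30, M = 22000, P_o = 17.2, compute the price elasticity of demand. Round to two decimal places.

At the given point, Q_d = 47 − 2.69(30) + 0.0161(22000) − 2.8(17.2) = 47 − 80.7 + 354.2 − 48.16 = 272.34.
∂Q_d/∂P = −2.69, so E_p = (−2.69)·(30/272.34) ≈ -0.30.
|E_p| < 1: demand is inelastic.

-0.30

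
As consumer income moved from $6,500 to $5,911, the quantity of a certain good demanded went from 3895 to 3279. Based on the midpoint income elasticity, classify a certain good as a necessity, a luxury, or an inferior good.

%ΔQ = (3279 − 3895)/[(3895+3279)/2] = -616/3587 ≈ -0.1717.
%ΔI = (5,911 − 6,500)/[(6,500+5,911)/2] = -589/6205.5 ≈ -0.0949.
E_I = %ΔQ/%ΔI ≈ 1.809.
E_I > 1: normal good (luxury).

luxury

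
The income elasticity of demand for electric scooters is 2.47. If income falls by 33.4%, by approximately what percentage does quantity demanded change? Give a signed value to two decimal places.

-82.50

%ΔQ ≈ E × %ΔI = (2.47) × (-33.4%) ≈ -82.50%.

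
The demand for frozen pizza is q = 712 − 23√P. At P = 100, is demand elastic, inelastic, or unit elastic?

At P = 100, q = 482.
dq/dP = −23/(2√P) = −23/(2·10).
Point elasticity E = (dq/dP)·(P/q) = -1.15 × 100/482 ≈ -0.239.
|E| ≈ 0.239 < 1, so demand is inelastic.

inelastic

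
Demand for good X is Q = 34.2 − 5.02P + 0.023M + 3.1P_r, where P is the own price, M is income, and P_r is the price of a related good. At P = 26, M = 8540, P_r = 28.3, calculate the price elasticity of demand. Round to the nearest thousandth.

-0.695

Q = 34.2 − 5.02(26) + 0.023(8540) + 3.1(28.3) = 34.2 − 130.52 + 196.42 + 87.73 = 187.83.
∂Q/∂P = −5.02, so E_p = (−5.02)·(26/187.83) ≈ -0.695.
|E_p| < 1: demand is inelastic.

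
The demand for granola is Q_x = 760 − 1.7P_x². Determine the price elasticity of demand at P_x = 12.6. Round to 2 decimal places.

-1.10

At P_x = 12.6, Q_x = 490.108.
dQ_x/dP_x = −2·1.7·P_x = −42.84.
Point elasticity E = (dQ_x/dP_x)·(P_x/Q_x) = -42.84 × 12.6/490.108 ≈ -1.10.
|E| > 1, so demand is elastic at this price.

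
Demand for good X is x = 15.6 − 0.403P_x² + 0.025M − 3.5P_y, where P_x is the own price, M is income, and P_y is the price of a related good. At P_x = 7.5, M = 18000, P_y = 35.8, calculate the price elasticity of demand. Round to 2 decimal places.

Substituting, x = 15.6 − 0.403(7.5)² + 0.025(18000) − 3.5(35.8) = 15.6 − 22.6688 + 450 − 125.3 = 317.6313.
∂x/∂P_x = −2·0.403·P_x = -6.045, so E_p = -6.045·(7.5/317.6313) ≈ -0.14.
|E_p| < 1: demand is inelastic.

-0.14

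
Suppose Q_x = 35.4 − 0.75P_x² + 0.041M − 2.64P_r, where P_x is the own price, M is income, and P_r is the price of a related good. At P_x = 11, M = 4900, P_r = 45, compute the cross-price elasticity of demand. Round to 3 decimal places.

-4.441

Evaluating quantity at (P_x, M, P_r) gives Q_x = 35.4 − 0.75(11)² + 0.041(4900) − 2.64(45) = 35.4 − 90.75 + 200.9 − 118.8 = 26.75.
∂Q_x/∂P_r = −2.64, so E_xy = -2.64·(45/26.75) ≈ -4.441.
E_xy < 0: the goods are complements.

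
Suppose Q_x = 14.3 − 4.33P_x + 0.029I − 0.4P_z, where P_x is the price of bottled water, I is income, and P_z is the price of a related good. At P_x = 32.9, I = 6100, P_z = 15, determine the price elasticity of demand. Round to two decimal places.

-3.33

Q_x = 14.3 − 4.33(32.9) + 0.029(6100) − 0.4(15) = 14.3 − 142.457 + 176.9 − 6 = 42.743.
∂Q_x/∂P_x = −4.33, so E_p = (−4.33)·(32.9/42.743) ≈ -3.33.
|E_p| > 1: demand is elastic.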